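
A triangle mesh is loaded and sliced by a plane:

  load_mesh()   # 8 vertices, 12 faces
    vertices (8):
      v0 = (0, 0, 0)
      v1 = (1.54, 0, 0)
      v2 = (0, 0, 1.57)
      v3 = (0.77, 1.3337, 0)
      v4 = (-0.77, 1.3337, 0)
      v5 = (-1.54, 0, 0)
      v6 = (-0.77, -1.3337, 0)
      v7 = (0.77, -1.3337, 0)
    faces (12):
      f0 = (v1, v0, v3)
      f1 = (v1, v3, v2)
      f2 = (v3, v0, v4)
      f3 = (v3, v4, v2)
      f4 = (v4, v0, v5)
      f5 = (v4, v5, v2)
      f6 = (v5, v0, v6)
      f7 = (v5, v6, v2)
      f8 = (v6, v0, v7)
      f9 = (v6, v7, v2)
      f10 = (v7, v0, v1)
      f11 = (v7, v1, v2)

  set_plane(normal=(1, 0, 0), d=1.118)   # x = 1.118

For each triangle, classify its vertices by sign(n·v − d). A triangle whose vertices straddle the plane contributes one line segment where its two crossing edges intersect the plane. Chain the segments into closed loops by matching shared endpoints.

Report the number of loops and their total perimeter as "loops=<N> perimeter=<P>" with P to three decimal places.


Straddling triangles (4 of 12):
  (v1,v0,v3) [+--] → (1.118, 0, 0)–(1.118, 0.730937, 0)  len=0.7309
  (v1,v3,v2) [+--] → (1.118, 0.730937, 0)–(1.118, 0, 0.430221)  len=0.8482
  (v7,v0,v1) [--+] → (1.118, 0, 0)–(1.118, -0.730937, 0)  len=0.7309
  (v7,v1,v2) [-+-] → (1.118, -0.730937, 0)–(1.118, 0, 0.430221)  len=0.8482

Chained into 1 loop(s):
  loop 1: 4 segments, perimeter = 3.1582
Total perimeter = 3.158

loops=1 perimeter=3.158


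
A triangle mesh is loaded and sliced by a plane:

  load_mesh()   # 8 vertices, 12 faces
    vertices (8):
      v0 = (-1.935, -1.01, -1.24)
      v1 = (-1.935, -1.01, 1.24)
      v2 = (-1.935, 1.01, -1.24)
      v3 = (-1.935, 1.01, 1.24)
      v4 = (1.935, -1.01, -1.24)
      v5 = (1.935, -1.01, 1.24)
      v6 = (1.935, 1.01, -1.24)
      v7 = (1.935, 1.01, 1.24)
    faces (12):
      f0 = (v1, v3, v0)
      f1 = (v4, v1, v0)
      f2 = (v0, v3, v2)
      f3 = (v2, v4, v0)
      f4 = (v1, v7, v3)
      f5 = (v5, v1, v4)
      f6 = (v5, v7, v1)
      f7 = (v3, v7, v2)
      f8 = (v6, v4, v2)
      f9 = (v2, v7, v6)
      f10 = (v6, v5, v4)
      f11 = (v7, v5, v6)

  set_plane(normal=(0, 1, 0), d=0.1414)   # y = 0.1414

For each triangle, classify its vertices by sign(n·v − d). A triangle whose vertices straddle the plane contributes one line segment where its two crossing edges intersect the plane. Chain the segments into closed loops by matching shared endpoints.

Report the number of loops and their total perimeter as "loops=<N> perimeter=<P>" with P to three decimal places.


Straddling triangles (8 of 12):
  (v1,v3,v0) [-+-] → (-1.935, 0.1414, 1.24)–(-1.935, 0.1414, 0.1736)  len=1.0664
  (v0,v3,v2) [-++] → (-1.935, 0.1414, 0.1736)–(-1.935, 0.1414, -1.24)  len=1.4136
  (v2,v4,v0) [+--] → (-0.2709, 0.1414, -1.24)–(-1.935, 0.1414, -1.24)  len=1.6641
  (v1,v7,v3) [-++] → (0.2709, 0.1414, 1.24)–(-1.935, 0.1414, 1.24)  len=2.2059
  (v5,v7,v1) [-+-] → (1.935, 0.1414, 1.24)–(0.2709, 0.1414, 1.24)  len=1.6641
  (v6,v4,v2) [+-+] → (1.935, 0.1414, -1.24)–(-0.2709, 0.1414, -1.24)  len=2.2059
  (v6,v5,v4) [+--] → (1.935, 0.1414, -0.1736)–(1.935, 0.1414, -1.24)  len=1.0664
  (v7,v5,v6) [+-+] → (1.935, 0.1414, 1.24)–(1.935, 0.1414, -0.1736)  len=1.4136

Chained into 1 loop(s):
  loop 1: 8 segments, perimeter = 12.7000
Total perimeter = 12.700

loops=1 perimeter=12.700


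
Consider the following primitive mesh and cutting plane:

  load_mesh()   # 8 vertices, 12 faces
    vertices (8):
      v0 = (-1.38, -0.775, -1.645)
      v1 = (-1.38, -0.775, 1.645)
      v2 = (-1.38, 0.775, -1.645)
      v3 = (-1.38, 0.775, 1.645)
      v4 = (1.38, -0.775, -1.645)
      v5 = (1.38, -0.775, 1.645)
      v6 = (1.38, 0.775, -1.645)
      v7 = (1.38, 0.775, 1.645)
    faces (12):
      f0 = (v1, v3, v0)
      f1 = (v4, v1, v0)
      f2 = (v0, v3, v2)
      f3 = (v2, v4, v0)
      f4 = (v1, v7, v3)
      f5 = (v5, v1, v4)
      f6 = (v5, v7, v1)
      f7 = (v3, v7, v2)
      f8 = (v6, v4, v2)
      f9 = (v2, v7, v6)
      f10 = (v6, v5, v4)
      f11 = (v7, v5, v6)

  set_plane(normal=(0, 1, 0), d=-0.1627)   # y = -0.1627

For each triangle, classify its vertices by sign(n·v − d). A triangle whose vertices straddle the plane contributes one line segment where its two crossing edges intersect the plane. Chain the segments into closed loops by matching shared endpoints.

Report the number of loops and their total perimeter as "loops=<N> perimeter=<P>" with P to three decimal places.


Straddling triangles (8 of 12):
  (v1,v3,v0) [-+-] → (-1.38, -0.1627, 1.645)–(-1.38, -0.1627, -0.345344)  len=1.9903
  (v0,v3,v2) [-++] → (-1.38, -0.1627, -0.345344)–(-1.38, -0.1627, -1.645)  len=1.2997
  (v2,v4,v0) [+--] → (0.289711, -0.1627, -1.645)–(-1.38, -0.1627, -1.645)  len=1.6697
  (v1,v7,v3) [-++] → (-0.289711, -0.1627, 1.645)–(-1.38, -0.1627, 1.645)  len=1.0903
  (v5,v7,v1) [-+-] → (1.38, -0.1627, 1.645)–(-0.289711, -0.1627, 1.645)  len=1.6697
  (v6,v4,v2) [+-+] → (1.38, -0.1627, -1.645)–(0.289711, -0.1627, -1.645)  len=1.0903
  (v6,v5,v4) [+--] → (1.38, -0.1627, 0.345344)–(1.38, -0.1627, -1.645)  len=1.9903
  (v7,v5,v6) [+-+] → (1.38, -0.1627, 1.645)–(1.38, -0.1627, 0.345344)  len=1.2997

Chained into 1 loop(s):
  loop 1: 8 segments, perimeter = 12.1000
Total perimeter = 12.100

loops=1 perimeter=12.100


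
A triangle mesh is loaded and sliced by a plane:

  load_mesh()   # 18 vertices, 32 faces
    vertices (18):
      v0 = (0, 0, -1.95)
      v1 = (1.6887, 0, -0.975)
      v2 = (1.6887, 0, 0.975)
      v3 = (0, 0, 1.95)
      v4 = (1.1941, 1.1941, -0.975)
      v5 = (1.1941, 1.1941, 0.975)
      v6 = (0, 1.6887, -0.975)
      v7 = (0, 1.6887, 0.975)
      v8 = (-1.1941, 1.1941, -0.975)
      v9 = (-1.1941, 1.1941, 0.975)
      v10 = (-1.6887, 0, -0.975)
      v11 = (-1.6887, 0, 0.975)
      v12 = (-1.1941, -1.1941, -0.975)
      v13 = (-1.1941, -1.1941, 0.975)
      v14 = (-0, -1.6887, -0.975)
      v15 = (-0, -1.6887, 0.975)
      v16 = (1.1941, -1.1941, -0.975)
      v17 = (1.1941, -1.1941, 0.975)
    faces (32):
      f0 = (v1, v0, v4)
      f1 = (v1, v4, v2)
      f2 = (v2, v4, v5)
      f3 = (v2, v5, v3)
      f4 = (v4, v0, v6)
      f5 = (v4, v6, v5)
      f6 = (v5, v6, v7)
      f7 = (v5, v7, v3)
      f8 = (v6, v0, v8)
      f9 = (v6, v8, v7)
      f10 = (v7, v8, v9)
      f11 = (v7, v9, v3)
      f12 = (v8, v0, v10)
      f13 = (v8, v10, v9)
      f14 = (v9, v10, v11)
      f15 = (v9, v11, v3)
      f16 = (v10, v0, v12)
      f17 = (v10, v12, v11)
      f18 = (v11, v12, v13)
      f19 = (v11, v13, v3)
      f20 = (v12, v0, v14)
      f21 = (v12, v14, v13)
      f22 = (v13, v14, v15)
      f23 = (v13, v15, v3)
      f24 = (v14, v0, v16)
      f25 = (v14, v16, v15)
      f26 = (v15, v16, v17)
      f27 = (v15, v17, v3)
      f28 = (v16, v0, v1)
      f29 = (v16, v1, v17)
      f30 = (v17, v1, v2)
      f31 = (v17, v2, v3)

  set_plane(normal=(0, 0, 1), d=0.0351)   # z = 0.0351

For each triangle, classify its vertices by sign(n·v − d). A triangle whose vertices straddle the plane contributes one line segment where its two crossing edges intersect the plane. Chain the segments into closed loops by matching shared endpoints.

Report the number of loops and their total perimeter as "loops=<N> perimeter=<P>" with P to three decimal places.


Straddling triangles (16 of 32):
  (v1,v4,v2) [--+] → (1.4503, 0.575556, 0.0351)–(1.6887, 0, 0.0351)  len=0.6230
  (v2,v4,v5) [+-+] → (1.4503, 0.575556, 0.0351)–(1.1941, 1.1941, 0.0351)  len=0.6695
  (v4,v6,v5) [--+] → (0.618544, 1.4325, 0.0351)–(1.1941, 1.1941, 0.0351)  len=0.6230
  (v5,v6,v7) [+-+] → (0.618544, 1.4325, 0.0351)–(0, 1.6887, 0.0351)  len=0.6695
  (v6,v8,v7) [--+] → (-0.575556, 1.4503, 0.0351)–(0, 1.6887, 0.0351)  len=0.6230
  (v7,v8,v9) [+-+] → (-0.575556, 1.4503, 0.0351)–(-1.1941, 1.1941, 0.0351)  len=0.6695
  (v8,v10,v9) [--+] → (-1.4325, 0.618544, 0.0351)–(-1.1941, 1.1941, 0.0351)  len=0.6230
  (v9,v10,v11) [+-+] → (-1.4325, 0.618544, 0.0351)–(-1.6887, 0, 0.0351)  len=0.6695
  (v10,v12,v11) [--+] → (-1.4503, -0.575556, 0.0351)–(-1.6887, 0, 0.0351)  len=0.6230
  (v11,v12,v13) [+-+] → (-1.4503, -0.575556, 0.0351)–(-1.1941, -1.1941, 0.0351)  len=0.6695
  (v12,v14,v13) [--+] → (-0.618544, -1.4325, 0.0351)–(-1.1941, -1.1941, 0.0351)  len=0.6230
  (v13,v14,v15) [+-+] → (-0.618544, -1.4325, 0.0351)–(0, -1.6887, 0.0351)  len=0.6695
  (v14,v16,v15) [--+] → (0.575556, -1.4503, 0.0351)–(0, -1.6887, 0.0351)  len=0.6230
  (v15,v16,v17) [+-+] → (0.575556, -1.4503, 0.0351)–(1.1941, -1.1941, 0.0351)  len=0.6695
  (v16,v1,v17) [--+] → (1.4325, -0.618544, 0.0351)–(1.1941, -1.1941, 0.0351)  len=0.6230
  (v17,v1,v2) [+-+] → (1.4325, -0.618544, 0.0351)–(1.6887, 0, 0.0351)  len=0.6695

Chained into 1 loop(s):
  loop 1: 16 segments, perimeter = 10.3398
Total perimeter = 10.340

loops=1 perimeter=10.340


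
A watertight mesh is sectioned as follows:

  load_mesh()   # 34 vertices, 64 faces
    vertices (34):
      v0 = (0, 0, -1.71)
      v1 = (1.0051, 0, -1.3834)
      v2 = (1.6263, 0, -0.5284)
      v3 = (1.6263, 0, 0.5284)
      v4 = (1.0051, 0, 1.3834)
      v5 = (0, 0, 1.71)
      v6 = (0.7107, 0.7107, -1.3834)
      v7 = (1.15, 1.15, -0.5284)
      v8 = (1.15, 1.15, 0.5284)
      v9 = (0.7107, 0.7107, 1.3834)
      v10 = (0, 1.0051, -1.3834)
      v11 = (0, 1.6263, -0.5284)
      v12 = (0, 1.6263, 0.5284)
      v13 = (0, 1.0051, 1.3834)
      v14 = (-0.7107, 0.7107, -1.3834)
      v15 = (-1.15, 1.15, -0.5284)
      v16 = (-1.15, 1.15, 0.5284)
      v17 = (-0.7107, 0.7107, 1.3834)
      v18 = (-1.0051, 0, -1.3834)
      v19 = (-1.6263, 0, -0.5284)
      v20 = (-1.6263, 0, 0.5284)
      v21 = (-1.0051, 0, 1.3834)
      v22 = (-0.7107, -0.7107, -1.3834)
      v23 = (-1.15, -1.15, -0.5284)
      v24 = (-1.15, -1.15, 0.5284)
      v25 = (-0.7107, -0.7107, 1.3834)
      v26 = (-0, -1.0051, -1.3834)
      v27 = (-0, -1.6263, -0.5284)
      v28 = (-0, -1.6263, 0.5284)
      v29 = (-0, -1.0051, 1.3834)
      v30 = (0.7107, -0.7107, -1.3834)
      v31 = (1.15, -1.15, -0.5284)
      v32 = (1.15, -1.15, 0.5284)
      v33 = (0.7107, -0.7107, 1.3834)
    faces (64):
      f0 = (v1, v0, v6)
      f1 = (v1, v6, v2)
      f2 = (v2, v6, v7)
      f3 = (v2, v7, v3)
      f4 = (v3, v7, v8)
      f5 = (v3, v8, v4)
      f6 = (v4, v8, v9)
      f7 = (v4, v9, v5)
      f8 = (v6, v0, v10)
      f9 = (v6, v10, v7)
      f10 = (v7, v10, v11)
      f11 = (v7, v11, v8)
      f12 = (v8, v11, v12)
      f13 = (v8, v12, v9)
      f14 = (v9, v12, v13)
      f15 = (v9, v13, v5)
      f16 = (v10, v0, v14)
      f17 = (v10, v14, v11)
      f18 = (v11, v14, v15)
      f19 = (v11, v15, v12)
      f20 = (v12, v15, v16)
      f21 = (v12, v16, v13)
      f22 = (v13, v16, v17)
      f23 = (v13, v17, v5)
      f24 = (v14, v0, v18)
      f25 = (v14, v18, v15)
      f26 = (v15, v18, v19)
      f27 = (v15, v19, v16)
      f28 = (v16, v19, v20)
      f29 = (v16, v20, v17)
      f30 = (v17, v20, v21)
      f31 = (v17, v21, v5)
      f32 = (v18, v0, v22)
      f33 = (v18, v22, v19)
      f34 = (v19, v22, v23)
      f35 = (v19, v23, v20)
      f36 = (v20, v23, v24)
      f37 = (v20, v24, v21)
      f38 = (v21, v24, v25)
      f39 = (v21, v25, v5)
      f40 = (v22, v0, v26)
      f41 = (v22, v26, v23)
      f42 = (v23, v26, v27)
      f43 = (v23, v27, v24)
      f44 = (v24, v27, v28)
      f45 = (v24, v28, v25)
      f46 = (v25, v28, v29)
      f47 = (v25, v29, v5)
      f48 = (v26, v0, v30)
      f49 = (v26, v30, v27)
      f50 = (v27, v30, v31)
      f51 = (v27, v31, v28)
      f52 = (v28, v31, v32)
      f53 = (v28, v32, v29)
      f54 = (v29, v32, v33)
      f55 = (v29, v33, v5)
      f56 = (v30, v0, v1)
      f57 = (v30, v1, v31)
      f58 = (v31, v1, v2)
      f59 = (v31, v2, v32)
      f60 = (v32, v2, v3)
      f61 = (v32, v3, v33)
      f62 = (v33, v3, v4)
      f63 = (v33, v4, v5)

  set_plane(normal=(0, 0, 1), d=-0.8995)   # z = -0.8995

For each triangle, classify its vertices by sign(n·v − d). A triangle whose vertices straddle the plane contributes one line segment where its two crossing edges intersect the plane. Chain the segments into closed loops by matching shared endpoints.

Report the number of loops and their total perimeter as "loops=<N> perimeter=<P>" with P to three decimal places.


Straddling triangles (16 of 64):
  (v1,v6,v2) [--+] → (1.2289, 0.308469, -0.8995)–(1.35668, 0, -0.8995)  len=0.3339
  (v2,v6,v7) [+-+] → (1.2289, 0.308469, -0.8995)–(0.959328, 0.959328, -0.8995)  len=0.7045
  (v6,v10,v7) [--+] → (0.65086, 1.08711, -0.8995)–(0.959328, 0.959328, -0.8995)  len=0.3339
  (v7,v10,v11) [+-+] → (0.65086, 1.08711, -0.8995)–(0, 1.35668, -0.8995)  len=0.7045
  (v10,v14,v11) [--+] → (-0.308469, 1.2289, -0.8995)–(0, 1.35668, -0.8995)  len=0.3339
  (v11,v14,v15) [+-+] → (-0.308469, 1.2289, -0.8995)–(-0.959328, 0.959328, -0.8995)  len=0.7045
  (v14,v18,v15) [--+] → (-1.08711, 0.65086, -0.8995)–(-0.959328, 0.959328, -0.8995)  len=0.3339
  (v15,v18,v19) [+-+] → (-1.08711, 0.65086, -0.8995)–(-1.35668, 0, -0.8995)  len=0.7045
  (v18,v22,v19) [--+] → (-1.2289, -0.308469, -0.8995)–(-1.35668, 0, -0.8995)  len=0.3339
  (v19,v22,v23) [+-+] → (-1.2289, -0.308469, -0.8995)–(-0.959328, -0.959328, -0.8995)  len=0.7045
  (v22,v26,v23) [--+] → (-0.65086, -1.08711, -0.8995)–(-0.959328, -0.959328, -0.8995)  len=0.3339
  (v23,v26,v27) [+-+] → (-0.65086, -1.08711, -0.8995)–(0, -1.35668, -0.8995)  len=0.7045
  (v26,v30,v27) [--+] → (0.308469, -1.2289, -0.8995)–(0, -1.35668, -0.8995)  len=0.3339
  (v27,v30,v31) [+-+] → (0.308469, -1.2289, -0.8995)–(0.959328, -0.959328, -0.8995)  len=0.7045
  (v30,v1,v31) [--+] → (1.08711, -0.65086, -0.8995)–(0.959328, -0.959328, -0.8995)  len=0.3339
  (v31,v1,v2) [+-+] → (1.08711, -0.65086, -0.8995)–(1.35668, 0, -0.8995)  len=0.7045

Chained into 1 loop(s):
  loop 1: 16 segments, perimeter = 8.3069
Total perimeter = 8.307

loops=1 perimeter=8.307


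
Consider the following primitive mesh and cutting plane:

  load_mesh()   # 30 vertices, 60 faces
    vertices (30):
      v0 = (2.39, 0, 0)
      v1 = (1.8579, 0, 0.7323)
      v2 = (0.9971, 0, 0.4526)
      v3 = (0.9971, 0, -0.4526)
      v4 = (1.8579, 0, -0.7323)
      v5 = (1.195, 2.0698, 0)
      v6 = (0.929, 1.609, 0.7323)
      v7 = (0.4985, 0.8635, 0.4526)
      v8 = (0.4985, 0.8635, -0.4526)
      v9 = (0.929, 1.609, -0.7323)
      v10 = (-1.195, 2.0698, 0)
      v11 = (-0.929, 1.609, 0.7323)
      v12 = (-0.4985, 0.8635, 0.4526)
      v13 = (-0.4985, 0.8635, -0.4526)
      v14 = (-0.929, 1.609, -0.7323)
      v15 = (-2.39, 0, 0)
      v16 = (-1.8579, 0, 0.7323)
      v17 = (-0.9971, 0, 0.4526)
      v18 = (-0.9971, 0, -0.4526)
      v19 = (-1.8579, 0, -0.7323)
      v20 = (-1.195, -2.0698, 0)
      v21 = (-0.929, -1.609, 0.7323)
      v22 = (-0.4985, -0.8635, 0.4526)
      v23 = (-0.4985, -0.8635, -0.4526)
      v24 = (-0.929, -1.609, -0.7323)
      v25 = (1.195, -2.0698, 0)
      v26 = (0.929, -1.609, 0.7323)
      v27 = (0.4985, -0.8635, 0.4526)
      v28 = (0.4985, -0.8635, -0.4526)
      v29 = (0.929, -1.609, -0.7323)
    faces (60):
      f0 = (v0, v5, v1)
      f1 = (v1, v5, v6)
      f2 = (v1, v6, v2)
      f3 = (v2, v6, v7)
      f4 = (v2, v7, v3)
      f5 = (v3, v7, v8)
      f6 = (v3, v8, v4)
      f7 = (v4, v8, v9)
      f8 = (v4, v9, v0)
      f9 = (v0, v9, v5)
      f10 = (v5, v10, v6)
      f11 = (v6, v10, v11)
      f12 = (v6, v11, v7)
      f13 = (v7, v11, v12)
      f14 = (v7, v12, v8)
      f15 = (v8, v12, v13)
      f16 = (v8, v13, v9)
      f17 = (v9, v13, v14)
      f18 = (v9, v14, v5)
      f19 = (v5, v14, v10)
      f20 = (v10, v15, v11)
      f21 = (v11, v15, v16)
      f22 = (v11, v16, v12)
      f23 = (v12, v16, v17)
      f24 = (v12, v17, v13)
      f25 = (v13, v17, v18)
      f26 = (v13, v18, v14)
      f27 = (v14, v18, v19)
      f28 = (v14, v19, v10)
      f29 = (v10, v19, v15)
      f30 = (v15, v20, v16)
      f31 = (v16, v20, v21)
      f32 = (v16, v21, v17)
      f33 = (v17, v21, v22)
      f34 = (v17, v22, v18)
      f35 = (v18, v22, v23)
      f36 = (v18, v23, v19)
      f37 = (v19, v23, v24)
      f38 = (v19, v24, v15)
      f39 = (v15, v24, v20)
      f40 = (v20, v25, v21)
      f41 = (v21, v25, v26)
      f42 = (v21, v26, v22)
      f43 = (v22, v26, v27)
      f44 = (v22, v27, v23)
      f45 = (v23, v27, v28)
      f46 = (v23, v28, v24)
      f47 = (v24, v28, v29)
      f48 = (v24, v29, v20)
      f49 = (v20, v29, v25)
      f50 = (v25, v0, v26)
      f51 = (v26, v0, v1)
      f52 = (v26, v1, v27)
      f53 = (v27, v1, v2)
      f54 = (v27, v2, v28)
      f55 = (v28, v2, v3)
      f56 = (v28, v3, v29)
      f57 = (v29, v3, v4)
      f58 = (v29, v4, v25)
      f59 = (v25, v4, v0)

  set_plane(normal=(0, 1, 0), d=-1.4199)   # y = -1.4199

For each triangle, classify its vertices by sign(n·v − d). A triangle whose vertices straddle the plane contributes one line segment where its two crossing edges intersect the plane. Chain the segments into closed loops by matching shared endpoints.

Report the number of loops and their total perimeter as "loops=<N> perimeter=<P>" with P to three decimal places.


Straddling triangles (18 of 60):
  (v15,v20,v16) [+-+] → (-1.57022, -1.4199, 0)–(-1.40315, -1.4199, 0.229936)  len=0.2842
  (v16,v20,v21) [+--] → (-1.40315, -1.4199, 0.229936)–(-1.03817, -1.4199, 0.7323)  len=0.6209
  (v16,v21,v17) [+-+] → (-1.03817, -1.4199, 0.7323)–(-0.937004, -1.4199, 0.699428)  len=0.1064
  (v17,v21,v22) [+-+] → (-0.937004, -1.4199, 0.699428)–(-0.819801, -1.4199, 0.661353)  len=0.1232
  (v19,v23,v24) [++-] → (-0.819801, -1.4199, -0.661353)–(-1.03817, -1.4199, -0.7323)  len=0.2296
  (v19,v24,v15) [+-+] → (-1.03817, -1.4199, -0.7323)–(-1.10071, -1.4199, -0.646235)  len=0.1064
  (v15,v24,v20) [+--] → (-1.10071, -1.4199, -0.646235)–(-1.57022, -1.4199, 0)  len=0.7988
  (v21,v26,v22) [--+] → (0.566907, -1.4199, 0.661353)–(-0.819801, -1.4199, 0.661353)  len=1.3867
  (v22,v26,v27) [+-+] → (0.566907, -1.4199, 0.661353)–(0.819801, -1.4199, 0.661353)  len=0.2529
  (v23,v28,v24) [++-] → (-0.566907, -1.4199, -0.661353)–(-0.819801, -1.4199, -0.661353)  len=0.2529
  (v24,v28,v29) [-+-] → (-0.566907, -1.4199, -0.661353)–(0.819801, -1.4199, -0.661353)  len=1.3867
  (v25,v0,v26) [-+-] → (1.57022, -1.4199, 0)–(1.10071, -1.4199, 0.646235)  len=0.7988
  (v26,v0,v1) [-++] → (1.10071, -1.4199, 0.646235)–(1.03817, -1.4199, 0.7323)  len=0.1064
  (v26,v1,v27) [-++] → (1.03817, -1.4199, 0.7323)–(0.819801, -1.4199, 0.661353)  len=0.2296
  (v28,v3,v29) [++-] → (0.937004, -1.4199, -0.699428)–(0.819801, -1.4199, -0.661353)  len=0.1232
  (v29,v3,v4) [-++] → (0.937004, -1.4199, -0.699428)–(1.03817, -1.4199, -0.7323)  len=0.1064
  (v29,v4,v25) [-+-] → (1.03817, -1.4199, -0.7323)–(1.40315, -1.4199, -0.229936)  len=0.6209
  (v25,v4,v0) [-++] → (1.40315, -1.4199, -0.229936)–(1.57022, -1.4199, 0)  len=0.2842

Chained into 1 loop(s):
  loop 1: 18 segments, perimeter = 7.8183
Total perimeter = 7.818

loops=1 perimeter=7.818


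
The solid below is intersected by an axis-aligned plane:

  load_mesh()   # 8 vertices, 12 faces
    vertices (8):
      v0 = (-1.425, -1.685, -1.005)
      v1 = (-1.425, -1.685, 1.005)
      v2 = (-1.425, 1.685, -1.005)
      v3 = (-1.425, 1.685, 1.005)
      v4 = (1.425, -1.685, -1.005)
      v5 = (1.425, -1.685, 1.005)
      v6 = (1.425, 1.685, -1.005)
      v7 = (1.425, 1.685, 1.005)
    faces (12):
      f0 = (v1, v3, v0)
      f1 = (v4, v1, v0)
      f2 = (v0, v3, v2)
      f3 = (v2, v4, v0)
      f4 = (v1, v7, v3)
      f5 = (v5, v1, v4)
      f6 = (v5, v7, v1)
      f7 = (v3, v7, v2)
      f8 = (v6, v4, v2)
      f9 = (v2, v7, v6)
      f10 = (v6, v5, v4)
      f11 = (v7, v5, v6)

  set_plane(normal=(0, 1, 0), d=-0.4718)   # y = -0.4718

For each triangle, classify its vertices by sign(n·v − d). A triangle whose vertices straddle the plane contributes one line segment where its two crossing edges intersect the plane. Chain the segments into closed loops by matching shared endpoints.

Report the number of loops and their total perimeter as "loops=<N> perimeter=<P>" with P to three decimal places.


loops=1 perimeter=9.720

Straddling triangles (8 of 12):
  (v1,v3,v0) [-+-] → (-1.425, -0.4718, 1.005)–(-1.425, -0.4718, -0.2814)  len=1.2864
  (v0,v3,v2) [-++] → (-1.425, -0.4718, -0.2814)–(-1.425, -0.4718, -1.005)  len=0.7236
  (v2,v4,v0) [+--] → (0.399, -0.4718, -1.005)–(-1.425, -0.4718, -1.005)  len=1.8240
  (v1,v7,v3) [-++] → (-0.399, -0.4718, 1.005)–(-1.425, -0.4718, 1.005)  len=1.0260
  (v5,v7,v1) [-+-] → (1.425, -0.4718, 1.005)–(-0.399, -0.4718, 1.005)  len=1.8240
  (v6,v4,v2) [+-+] → (1.425, -0.4718, -1.005)–(0.399, -0.4718, -1.005)  len=1.0260
  (v6,v5,v4) [+--] → (1.425, -0.4718, 0.2814)–(1.425, -0.4718, -1.005)  len=1.2864
  (v7,v5,v6) [+-+] → (1.425, -0.4718, 1.005)–(1.425, -0.4718, 0.2814)  len=0.7236

Chained into 1 loop(s):
  loop 1: 8 segments, perimeter = 9.7200
Total perimeter = 9.720


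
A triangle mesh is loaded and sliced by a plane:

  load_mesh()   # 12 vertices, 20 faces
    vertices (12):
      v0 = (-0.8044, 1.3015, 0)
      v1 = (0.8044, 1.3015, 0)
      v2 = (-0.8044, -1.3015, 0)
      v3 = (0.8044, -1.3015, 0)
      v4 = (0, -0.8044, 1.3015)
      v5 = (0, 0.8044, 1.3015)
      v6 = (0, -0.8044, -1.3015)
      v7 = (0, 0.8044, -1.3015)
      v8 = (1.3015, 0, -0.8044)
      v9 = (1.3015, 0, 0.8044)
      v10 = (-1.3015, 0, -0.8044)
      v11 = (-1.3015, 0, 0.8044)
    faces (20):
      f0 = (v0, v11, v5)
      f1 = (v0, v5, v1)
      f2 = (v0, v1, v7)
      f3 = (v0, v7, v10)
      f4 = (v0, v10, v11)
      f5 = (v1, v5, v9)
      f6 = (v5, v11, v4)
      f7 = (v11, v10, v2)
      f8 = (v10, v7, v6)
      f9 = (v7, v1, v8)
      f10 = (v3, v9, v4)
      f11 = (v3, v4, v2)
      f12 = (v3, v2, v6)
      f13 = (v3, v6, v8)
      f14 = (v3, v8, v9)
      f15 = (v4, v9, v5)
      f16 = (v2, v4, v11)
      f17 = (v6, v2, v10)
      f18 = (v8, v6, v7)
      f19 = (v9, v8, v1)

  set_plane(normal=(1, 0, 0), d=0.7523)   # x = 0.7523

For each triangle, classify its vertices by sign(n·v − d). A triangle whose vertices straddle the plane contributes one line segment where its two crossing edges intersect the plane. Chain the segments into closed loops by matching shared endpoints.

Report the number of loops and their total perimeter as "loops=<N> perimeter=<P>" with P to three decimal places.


loops=1 perimeter=6.979

Straddling triangles (10 of 20):
  (v0,v5,v1) [--+] → (0.7523, 1.2693, 0.0842966)–(0.7523, 1.3015, 0)  len=0.0902
  (v0,v1,v7) [-+-] → (0.7523, 1.3015, 0)–(0.7523, 1.2693, -0.0842966)  len=0.0902
  (v1,v5,v9) [+-+] → (0.7523, 1.2693, 0.0842966)–(0.7523, 0.339436, 1.01416)  len=1.3150
  (v7,v1,v8) [-++] → (0.7523, 1.2693, -0.0842966)–(0.7523, 0.339436, -1.01416)  len=1.3150
  (v3,v9,v4) [++-] → (0.7523, -0.339436, 1.01416)–(0.7523, -1.2693, 0.0842966)  len=1.3150
  (v3,v4,v2) [+--] → (0.7523, -1.2693, 0.0842966)–(0.7523, -1.3015, 0)  len=0.0902
  (v3,v2,v6) [+--] → (0.7523, -1.3015, 0)–(0.7523, -1.2693, -0.0842966)  len=0.0902
  (v3,v6,v8) [+-+] → (0.7523, -1.2693, -0.0842966)–(0.7523, -0.339436, -1.01416)  len=1.3150
  (v4,v9,v5) [-+-] → (0.7523, -0.339436, 1.01416)–(0.7523, 0.339436, 1.01416)  len=0.6789
  (v8,v6,v7) [+--] → (0.7523, -0.339436, -1.01416)–(0.7523, 0.339436, -1.01416)  len=0.6789

Chained into 1 loop(s):
  loop 1: 10 segments, perimeter = 6.9788
Total perimeter = 6.979


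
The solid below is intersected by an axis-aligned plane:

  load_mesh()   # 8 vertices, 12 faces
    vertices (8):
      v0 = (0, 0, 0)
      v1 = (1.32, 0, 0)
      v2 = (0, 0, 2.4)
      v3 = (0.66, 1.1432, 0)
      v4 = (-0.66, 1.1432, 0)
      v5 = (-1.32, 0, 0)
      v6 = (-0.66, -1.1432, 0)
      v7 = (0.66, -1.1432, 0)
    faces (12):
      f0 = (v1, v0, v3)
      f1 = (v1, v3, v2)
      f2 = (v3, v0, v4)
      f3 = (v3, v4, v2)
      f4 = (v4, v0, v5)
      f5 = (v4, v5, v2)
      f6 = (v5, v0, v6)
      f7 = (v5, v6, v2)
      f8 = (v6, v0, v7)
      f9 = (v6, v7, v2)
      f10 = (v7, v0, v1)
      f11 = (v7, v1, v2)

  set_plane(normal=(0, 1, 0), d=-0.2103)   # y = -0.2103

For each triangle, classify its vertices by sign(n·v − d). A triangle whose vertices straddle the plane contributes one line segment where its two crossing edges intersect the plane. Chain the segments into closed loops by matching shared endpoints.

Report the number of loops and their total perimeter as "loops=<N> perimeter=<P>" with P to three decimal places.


Straddling triangles (6 of 12):
  (v5,v0,v6) [++-] → (-0.121412, -0.2103, 0)–(-1.19859, -0.2103, 0)  len=1.0772
  (v5,v6,v2) [+-+] → (-1.19859, -0.2103, 0)–(-0.121412, -0.2103, 1.9585)  len=2.2352
  (v6,v0,v7) [-+-] → (-0.121412, -0.2103, 0)–(0.121412, -0.2103, 0)  len=0.2428
  (v6,v7,v2) [--+] → (0.121412, -0.2103, 1.9585)–(-0.121412, -0.2103, 1.9585)  len=0.2428
  (v7,v0,v1) [-++] → (0.121412, -0.2103, 0)–(1.19859, -0.2103, 0)  len=1.0772
  (v7,v1,v2) [-++] → (1.19859, -0.2103, 0)–(0.121412, -0.2103, 1.9585)  len=2.2352

Chained into 1 loop(s):
  loop 1: 6 segments, perimeter = 7.1104
Total perimeter = 7.110

loops=1 perimeter=7.110


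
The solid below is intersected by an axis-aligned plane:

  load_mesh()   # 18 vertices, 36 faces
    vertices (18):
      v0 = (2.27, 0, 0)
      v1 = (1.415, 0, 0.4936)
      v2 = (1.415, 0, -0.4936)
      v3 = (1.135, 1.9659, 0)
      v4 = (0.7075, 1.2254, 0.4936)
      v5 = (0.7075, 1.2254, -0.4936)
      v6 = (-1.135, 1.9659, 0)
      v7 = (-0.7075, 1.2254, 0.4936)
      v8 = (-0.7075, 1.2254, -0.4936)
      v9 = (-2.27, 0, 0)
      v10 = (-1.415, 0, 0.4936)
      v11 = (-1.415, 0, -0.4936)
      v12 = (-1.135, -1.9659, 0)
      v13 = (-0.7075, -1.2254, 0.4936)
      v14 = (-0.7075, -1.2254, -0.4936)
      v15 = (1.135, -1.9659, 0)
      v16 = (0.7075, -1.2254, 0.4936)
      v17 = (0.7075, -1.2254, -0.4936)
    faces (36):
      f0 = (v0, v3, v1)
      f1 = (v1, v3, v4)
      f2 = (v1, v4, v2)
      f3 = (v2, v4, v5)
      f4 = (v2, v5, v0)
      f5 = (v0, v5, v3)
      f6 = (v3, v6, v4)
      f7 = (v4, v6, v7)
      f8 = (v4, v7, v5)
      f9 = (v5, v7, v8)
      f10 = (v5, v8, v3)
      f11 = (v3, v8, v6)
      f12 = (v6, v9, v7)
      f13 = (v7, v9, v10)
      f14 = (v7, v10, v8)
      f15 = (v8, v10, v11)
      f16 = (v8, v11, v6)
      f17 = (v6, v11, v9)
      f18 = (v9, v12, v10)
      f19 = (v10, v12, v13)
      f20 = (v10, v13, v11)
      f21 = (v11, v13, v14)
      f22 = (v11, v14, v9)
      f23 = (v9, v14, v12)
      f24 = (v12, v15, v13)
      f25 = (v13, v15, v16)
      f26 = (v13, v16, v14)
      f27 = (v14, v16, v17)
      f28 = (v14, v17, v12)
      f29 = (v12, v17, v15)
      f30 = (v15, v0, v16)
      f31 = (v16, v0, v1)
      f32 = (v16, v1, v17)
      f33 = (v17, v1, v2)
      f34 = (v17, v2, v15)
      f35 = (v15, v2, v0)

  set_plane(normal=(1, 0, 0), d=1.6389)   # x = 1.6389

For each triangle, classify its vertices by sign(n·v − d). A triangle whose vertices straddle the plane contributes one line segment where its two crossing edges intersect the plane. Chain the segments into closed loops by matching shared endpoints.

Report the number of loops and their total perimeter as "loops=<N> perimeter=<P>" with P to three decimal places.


Straddling triangles (6 of 36):
  (v0,v3,v1) [+--] → (1.6389, 1.09311, 0)–(1.6389, 0, 0.36434)  len=1.1522
  (v2,v5,v0) [--+] → (1.6389, 0.494944, -0.199367)–(1.6389, 0, -0.36434)  len=0.5217
  (v0,v5,v3) [+--] → (1.6389, 0.494944, -0.199367)–(1.6389, 1.09311, 0)  len=0.6305
  (v15,v0,v16) [-+-] → (1.6389, -1.09311, 0)–(1.6389, -0.494944, 0.199367)  len=0.6305
  (v16,v0,v1) [-+-] → (1.6389, -0.494944, 0.199367)–(1.6389, 0, 0.36434)  len=0.5217
  (v15,v2,v0) [--+] → (1.6389, 0, -0.36434)–(1.6389, -1.09311, 0)  len=1.1522

Chained into 1 loop(s):
  loop 1: 6 segments, perimeter = 4.6089
Total perimeter = 4.609

loops=1 perimeter=4.609


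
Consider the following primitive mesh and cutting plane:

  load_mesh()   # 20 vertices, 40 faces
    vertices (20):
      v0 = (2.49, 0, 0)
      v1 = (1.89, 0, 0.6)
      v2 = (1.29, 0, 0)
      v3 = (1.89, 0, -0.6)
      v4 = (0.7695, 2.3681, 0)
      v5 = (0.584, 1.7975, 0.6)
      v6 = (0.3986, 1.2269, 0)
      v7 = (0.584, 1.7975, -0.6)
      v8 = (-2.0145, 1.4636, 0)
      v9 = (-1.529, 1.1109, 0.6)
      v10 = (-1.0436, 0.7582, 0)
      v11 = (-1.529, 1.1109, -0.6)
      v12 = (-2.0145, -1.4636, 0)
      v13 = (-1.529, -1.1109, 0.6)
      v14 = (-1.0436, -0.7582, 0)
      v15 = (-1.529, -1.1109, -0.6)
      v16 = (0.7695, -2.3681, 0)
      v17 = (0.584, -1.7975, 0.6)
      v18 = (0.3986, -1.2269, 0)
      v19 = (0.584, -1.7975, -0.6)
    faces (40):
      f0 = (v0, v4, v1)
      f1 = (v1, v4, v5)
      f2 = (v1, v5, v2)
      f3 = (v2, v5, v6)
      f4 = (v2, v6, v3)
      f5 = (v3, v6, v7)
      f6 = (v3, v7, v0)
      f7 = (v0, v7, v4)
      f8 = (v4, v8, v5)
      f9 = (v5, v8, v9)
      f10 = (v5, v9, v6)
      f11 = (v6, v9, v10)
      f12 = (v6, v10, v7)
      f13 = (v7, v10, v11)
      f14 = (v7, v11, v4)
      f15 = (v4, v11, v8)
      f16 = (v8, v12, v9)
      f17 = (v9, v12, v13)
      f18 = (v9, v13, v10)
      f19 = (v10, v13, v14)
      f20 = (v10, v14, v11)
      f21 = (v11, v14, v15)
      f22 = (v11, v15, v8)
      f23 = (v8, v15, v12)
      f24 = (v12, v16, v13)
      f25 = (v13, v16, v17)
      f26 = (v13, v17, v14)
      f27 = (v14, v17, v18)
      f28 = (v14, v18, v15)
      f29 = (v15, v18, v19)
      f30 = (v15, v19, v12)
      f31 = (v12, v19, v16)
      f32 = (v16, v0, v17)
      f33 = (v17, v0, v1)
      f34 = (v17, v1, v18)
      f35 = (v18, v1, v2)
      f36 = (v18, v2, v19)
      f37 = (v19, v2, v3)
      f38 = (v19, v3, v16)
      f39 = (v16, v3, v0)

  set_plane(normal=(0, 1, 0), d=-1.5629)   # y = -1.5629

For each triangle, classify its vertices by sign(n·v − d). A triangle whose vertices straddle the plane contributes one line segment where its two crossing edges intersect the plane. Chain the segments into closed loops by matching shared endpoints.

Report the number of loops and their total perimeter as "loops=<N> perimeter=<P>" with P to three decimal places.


loops=1 perimeter=7.141

Straddling triangles (14 of 40):
  (v12,v16,v13) [+-+] → (-1.70886, -1.5629, 0)–(-0.702622, -1.5629, 0.384283)  len=1.0771
  (v13,v16,v17) [+--] → (-0.702622, -1.5629, 0.384283)–(-0.137978, -1.5629, 0.6)  len=0.6044
  (v13,v17,v14) [+-+] → (-0.137978, -1.5629, 0.6)–(0.216604, -1.5629, 0.464563)  len=0.3796
  (v14,v17,v18) [+-+] → (0.216604, -1.5629, 0.464563)–(0.507774, -1.5629, 0.353312)  len=0.3117
  (v15,v18,v19) [++-] → (0.507774, -1.5629, -0.353312)–(-0.137978, -1.5629, -0.6)  len=0.6913
  (v15,v19,v12) [+-+] → (-0.137978, -1.5629, -0.6)–(-1.24172, -1.5629, -0.178437)  len=1.1815
  (v12,v19,v16) [+--] → (-1.24172, -1.5629, -0.178437)–(-1.70886, -1.5629, 0)  len=0.5001
  (v16,v0,v17) [-+-] → (1.3545, -1.5629, 0)–(0.832761, -1.5629, 0.521691)  len=0.7378
  (v17,v0,v1) [-++] → (0.832761, -1.5629, 0.521691)–(0.754452, -1.5629, 0.6)  len=0.1107
  (v17,v1,v18) [-++] → (0.754452, -1.5629, 0.6)–(0.507774, -1.5629, 0.353312)  len=0.3489
  (v18,v2,v19) [++-] → (0.676143, -1.5629, -0.521691)–(0.507774, -1.5629, -0.353312)  len=0.2381
  (v19,v2,v3) [-++] → (0.676143, -1.5629, -0.521691)–(0.754452, -1.5629, -0.6)  len=0.1107
  (v19,v3,v16) [-+-] → (0.754452, -1.5629, -0.6)–(1.15049, -1.5629, -0.204012)  len=0.5600
  (v16,v3,v0) [-++] → (1.15049, -1.5629, -0.204012)–(1.3545, -1.5629, 0)  len=0.2885

Chained into 1 loop(s):
  loop 1: 14 segments, perimeter = 7.1405
Total perimeter = 7.141


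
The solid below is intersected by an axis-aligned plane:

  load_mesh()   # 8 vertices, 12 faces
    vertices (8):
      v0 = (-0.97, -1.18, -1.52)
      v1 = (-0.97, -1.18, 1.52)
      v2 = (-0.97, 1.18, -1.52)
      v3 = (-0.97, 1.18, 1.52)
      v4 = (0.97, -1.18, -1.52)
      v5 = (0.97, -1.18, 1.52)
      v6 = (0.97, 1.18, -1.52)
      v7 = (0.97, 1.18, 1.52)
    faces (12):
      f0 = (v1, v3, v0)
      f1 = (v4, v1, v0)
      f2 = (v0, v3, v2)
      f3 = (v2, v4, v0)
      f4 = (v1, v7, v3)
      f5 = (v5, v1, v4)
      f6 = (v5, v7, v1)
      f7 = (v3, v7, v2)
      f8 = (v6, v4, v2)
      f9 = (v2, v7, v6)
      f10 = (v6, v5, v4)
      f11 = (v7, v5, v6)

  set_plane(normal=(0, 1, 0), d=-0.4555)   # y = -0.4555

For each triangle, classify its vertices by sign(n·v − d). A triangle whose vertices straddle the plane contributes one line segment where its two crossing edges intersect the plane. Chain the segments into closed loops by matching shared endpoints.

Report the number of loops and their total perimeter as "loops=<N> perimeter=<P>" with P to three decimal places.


loops=1 perimeter=9.960

Straddling triangles (8 of 12):
  (v1,v3,v0) [-+-] → (-0.97, -0.4555, 1.52)–(-0.97, -0.4555, -0.586746)  len=2.1067
  (v0,v3,v2) [-++] → (-0.97, -0.4555, -0.586746)–(-0.97, -0.4555, -1.52)  len=0.9333
  (v2,v4,v0) [+--] → (0.374436, -0.4555, -1.52)–(-0.97, -0.4555, -1.52)  len=1.3444
  (v1,v7,v3) [-++] → (-0.374436, -0.4555, 1.52)–(-0.97, -0.4555, 1.52)  len=0.5956
  (v5,v7,v1) [-+-] → (0.97, -0.4555, 1.52)–(-0.374436, -0.4555, 1.52)  len=1.3444
  (v6,v4,v2) [+-+] → (0.97, -0.4555, -1.52)–(0.374436, -0.4555, -1.52)  len=0.5956
  (v6,v5,v4) [+--] → (0.97, -0.4555, 0.586746)–(0.97, -0.4555, -1.52)  len=2.1067
  (v7,v5,v6) [+-+] → (0.97, -0.4555, 1.52)–(0.97, -0.4555, 0.586746)  len=0.9333

Chained into 1 loop(s):
  loop 1: 8 segments, perimeter = 9.9600
Total perimeter = 9.960


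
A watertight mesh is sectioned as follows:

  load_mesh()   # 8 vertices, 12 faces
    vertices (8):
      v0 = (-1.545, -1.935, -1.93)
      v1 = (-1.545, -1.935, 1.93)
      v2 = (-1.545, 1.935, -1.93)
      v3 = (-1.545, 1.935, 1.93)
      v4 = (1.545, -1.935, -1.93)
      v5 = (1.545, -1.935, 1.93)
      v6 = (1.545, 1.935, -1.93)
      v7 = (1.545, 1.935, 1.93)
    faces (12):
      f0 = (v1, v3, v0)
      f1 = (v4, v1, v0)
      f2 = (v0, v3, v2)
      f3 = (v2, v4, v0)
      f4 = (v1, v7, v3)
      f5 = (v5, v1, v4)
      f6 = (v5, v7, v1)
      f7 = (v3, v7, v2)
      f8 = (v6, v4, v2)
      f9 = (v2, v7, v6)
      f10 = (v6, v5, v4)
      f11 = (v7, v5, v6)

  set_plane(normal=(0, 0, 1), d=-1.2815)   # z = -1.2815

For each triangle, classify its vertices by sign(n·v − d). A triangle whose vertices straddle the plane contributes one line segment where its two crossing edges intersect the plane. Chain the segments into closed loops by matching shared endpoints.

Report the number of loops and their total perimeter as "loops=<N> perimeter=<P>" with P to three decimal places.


Straddling triangles (8 of 12):
  (v1,v3,v0) [++-] → (-1.545, -1.28482, -1.2815)–(-1.545, -1.935, -1.2815)  len=0.6502
  (v4,v1,v0) [-+-] → (1.02586, -1.935, -1.2815)–(-1.545, -1.935, -1.2815)  len=2.5709
  (v0,v3,v2) [-+-] → (-1.545, -1.28482, -1.2815)–(-1.545, 1.935, -1.2815)  len=3.2198
  (v5,v1,v4) [++-] → (1.02586, -1.935, -1.2815)–(1.545, -1.935, -1.2815)  len=0.5191
  (v3,v7,v2) [++-] → (-1.02586, 1.935, -1.2815)–(-1.545, 1.935, -1.2815)  len=0.5191
  (v2,v7,v6) [-+-] → (-1.02586, 1.935, -1.2815)–(1.545, 1.935, -1.2815)  len=2.5709
  (v6,v5,v4) [-+-] → (1.545, 1.28482, -1.2815)–(1.545, -1.935, -1.2815)  len=3.2198
  (v7,v5,v6) [++-] → (1.545, 1.28482, -1.2815)–(1.545, 1.935, -1.2815)  len=0.6502

Chained into 1 loop(s):
  loop 1: 8 segments, perimeter = 13.9200
Total perimeter = 13.920

loops=1 perimeter=13.920


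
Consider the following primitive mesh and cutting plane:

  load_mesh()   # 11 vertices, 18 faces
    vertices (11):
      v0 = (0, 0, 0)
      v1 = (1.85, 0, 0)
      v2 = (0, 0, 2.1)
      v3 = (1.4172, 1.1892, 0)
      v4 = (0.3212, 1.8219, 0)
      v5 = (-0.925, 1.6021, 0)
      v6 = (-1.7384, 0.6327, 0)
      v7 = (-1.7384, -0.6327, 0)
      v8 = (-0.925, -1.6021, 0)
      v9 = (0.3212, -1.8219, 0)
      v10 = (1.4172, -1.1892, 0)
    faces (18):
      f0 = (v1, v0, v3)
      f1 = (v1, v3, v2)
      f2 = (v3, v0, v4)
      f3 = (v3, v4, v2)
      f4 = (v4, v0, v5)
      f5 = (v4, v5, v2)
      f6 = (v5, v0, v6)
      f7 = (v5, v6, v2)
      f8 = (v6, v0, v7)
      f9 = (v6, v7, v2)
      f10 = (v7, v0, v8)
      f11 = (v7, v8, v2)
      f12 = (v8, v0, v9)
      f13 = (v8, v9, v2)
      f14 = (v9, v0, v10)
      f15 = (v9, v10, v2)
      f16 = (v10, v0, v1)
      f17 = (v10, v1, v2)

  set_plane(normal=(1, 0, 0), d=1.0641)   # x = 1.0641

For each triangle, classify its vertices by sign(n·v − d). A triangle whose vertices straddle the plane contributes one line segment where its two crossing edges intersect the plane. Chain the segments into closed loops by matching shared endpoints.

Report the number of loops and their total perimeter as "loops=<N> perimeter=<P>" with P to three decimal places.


Straddling triangles (8 of 18):
  (v1,v0,v3) [+-+] → (1.0641, 0, 0)–(1.0641, 0.892907, 0)  len=0.8929
  (v1,v3,v2) [++-] → (1.0641, 0.892907, 0.523222)–(1.0641, 0, 0.892103)  len=0.9661
  (v3,v0,v4) [+--] → (1.0641, 0.892907, 0)–(1.0641, 1.39304, 0)  len=0.5001
  (v3,v4,v2) [+--] → (1.0641, 1.39304, 0)–(1.0641, 0.892907, 0.523222)  len=0.7238
  (v9,v0,v10) [--+] → (1.0641, -0.892907, 0)–(1.0641, -1.39304, 0)  len=0.5001
  (v9,v10,v2) [-+-] → (1.0641, -1.39304, 0)–(1.0641, -0.892907, 0.523222)  len=0.7238
  (v10,v0,v1) [+-+] → (1.0641, -0.892907, 0)–(1.0641, 0, 0)  len=0.8929
  (v10,v1,v2) [++-] → (1.0641, 0, 0.892103)–(1.0641, -0.892907, 0.523222)  len=0.9661

Chained into 1 loop(s):
  loop 1: 8 segments, perimeter = 6.1659
Total perimeter = 6.166

loops=1 perimeter=6.166


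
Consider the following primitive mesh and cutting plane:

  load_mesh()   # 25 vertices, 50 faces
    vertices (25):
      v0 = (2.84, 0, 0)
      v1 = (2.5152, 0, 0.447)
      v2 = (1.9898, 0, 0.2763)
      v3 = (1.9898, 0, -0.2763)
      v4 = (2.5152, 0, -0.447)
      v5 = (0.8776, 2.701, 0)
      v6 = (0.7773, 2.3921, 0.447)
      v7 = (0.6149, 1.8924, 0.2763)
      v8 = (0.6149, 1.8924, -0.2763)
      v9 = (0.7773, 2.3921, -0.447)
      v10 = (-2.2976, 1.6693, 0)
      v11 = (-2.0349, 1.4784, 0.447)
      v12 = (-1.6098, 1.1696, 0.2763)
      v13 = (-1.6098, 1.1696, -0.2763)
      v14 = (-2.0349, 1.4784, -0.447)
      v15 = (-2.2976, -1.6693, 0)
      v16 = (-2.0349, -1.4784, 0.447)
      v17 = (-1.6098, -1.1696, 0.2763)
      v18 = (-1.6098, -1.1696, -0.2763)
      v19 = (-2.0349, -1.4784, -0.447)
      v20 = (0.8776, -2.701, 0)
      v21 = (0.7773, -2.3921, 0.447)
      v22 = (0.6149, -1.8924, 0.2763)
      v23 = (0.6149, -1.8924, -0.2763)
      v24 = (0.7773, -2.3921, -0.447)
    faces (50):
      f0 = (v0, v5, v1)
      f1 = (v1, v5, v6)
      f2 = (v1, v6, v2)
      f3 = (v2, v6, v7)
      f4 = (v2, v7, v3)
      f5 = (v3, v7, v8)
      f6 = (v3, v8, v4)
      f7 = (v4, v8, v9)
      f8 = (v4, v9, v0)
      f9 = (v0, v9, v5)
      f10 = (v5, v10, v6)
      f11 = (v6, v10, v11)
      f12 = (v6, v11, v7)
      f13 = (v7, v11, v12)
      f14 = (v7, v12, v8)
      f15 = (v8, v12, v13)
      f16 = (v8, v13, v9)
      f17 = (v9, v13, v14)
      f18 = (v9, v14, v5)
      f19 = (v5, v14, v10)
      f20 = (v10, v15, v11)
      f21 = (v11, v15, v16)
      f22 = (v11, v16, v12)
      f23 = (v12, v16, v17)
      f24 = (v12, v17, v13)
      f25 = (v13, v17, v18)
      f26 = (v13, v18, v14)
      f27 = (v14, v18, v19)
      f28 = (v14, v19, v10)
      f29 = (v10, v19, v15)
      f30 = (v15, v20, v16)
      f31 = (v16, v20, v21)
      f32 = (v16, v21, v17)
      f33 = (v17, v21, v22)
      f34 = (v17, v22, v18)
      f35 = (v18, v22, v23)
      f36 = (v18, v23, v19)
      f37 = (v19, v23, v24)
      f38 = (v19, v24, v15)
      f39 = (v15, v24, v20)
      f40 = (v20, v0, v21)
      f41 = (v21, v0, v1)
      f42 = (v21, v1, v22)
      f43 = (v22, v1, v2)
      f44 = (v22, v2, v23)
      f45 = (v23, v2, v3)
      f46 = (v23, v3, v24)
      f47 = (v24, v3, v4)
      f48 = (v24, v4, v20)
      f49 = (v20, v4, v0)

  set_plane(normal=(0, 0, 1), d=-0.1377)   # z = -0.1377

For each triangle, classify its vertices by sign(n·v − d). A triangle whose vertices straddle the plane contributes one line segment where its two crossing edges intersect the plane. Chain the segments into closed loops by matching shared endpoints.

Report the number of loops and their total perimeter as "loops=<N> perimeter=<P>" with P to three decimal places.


loops=2 perimeter=27.801

Straddling triangles (20 of 50):
  (v2,v7,v3) [++-] → (1.64496, 0.474641, -0.1377)–(1.9898, 0, -0.1377)  len=0.5867
  (v3,v7,v8) [-+-] → (1.64496, 0.474641, -0.1377)–(0.6149, 1.8924, -0.1377)  len=1.7524
  (v4,v9,v0) [--+] → (2.20458, 0.736895, -0.1377)–(2.73994, 0, -0.1377)  len=0.9108
  (v0,v9,v5) [+-+] → (2.20458, 0.736895, -0.1377)–(0.846702, 2.60584, -0.1377)  len=2.3101
  (v7,v12,v8) [++-] → (0.0569134, 1.71111, -0.1377)–(0.6149, 1.8924, -0.1377)  len=0.5867
  (v8,v12,v13) [-+-] → (0.0569134, 1.71111, -0.1377)–(-1.6098, 1.1696, -0.1377)  len=1.7525
  (v9,v14,v5) [--+] → (-0.0196064, 2.32437, -0.1377)–(0.846702, 2.60584, -0.1377)  len=0.9109
  (v5,v14,v10) [+-+] → (-0.0196064, 2.32437, -0.1377)–(-2.21667, 1.61049, -0.1377)  len=2.3101
  (v12,v17,v13) [++-] → (-1.6098, 0.582895, -0.1377)–(-1.6098, 1.1696, -0.1377)  len=0.5867
  (v13,v17,v18) [-+-] → (-1.6098, 0.582895, -0.1377)–(-1.6098, -1.1696, -0.1377)  len=1.7525
  (v14,v19,v10) [--+] → (-2.21667, 0.699639, -0.1377)–(-2.21667, 1.61049, -0.1377)  len=0.9109
  (v10,v19,v15) [+-+] → (-2.21667, 0.699639, -0.1377)–(-2.21667, -1.61049, -0.1377)  len=2.3101
  (v17,v22,v18) [++-] → (-1.05181, -1.35089, -0.1377)–(-1.6098, -1.1696, -0.1377)  len=0.5867
  (v18,v22,v23) [-+-] → (-1.05181, -1.35089, -0.1377)–(0.6149, -1.8924, -0.1377)  len=1.7525
  (v19,v24,v15) [--+] → (-1.35037, -1.89196, -0.1377)–(-2.21667, -1.61049, -0.1377)  len=0.9109
  (v15,v24,v20) [+-+] → (-1.35037, -1.89196, -0.1377)–(0.846702, -2.60584, -0.1377)  len=2.3101
  (v22,v2,v23) [++-] → (0.959745, -1.41776, -0.1377)–(0.6149, -1.8924, -0.1377)  len=0.5867
  (v23,v2,v3) [-+-] → (0.959745, -1.41776, -0.1377)–(1.9898, 0, -0.1377)  len=1.7524
  (v24,v4,v20) [--+] → (1.38207, -1.86895, -0.1377)–(0.846702, -2.60584, -0.1377)  len=0.9108
  (v20,v4,v0) [+-+] → (1.38207, -1.86895, -0.1377)–(2.73994, 0, -0.1377)  len=2.3101

Chained into 2 loop(s):
  loop 1: 10 segments, perimeter = 11.6958
  loop 2: 10 segments, perimeter = 16.1050
Total perimeter = 27.801
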